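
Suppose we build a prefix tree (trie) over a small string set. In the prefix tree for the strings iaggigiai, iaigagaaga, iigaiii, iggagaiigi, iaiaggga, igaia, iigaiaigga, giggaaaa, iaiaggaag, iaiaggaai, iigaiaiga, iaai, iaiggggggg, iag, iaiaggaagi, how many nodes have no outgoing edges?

Leaves are exactly the stored words that no other stored word extends.
Those words: "giggaaaa", "iaai", "iaggigiai", "iaiaggaagi", "iaiaggaai", "iaiaggga", "iaigagaaga", "iaiggggggg", "igaia", "iggagaiigi", "iigaiaiga", "iigaiaigga", "iigaiii"
Leaf count: 13

13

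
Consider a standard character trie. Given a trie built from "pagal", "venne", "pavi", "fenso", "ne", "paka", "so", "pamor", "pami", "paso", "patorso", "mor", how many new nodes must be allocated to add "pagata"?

Walking "pagata" from the root, the first 4 characters ("paga") follow existing edges; "t" is the first miss.
So 6 − 4 = 2 new nodes.

2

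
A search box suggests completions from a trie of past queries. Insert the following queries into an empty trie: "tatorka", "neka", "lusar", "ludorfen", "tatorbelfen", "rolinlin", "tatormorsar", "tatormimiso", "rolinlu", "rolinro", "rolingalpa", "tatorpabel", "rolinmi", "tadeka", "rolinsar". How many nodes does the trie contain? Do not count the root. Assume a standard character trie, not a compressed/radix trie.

69

Trace insertions, counting only characters that open a new branch:
  "tatorka" → 7 new (t, a, t, o, r, k, a)
  "neka" → 4 new (n, e, k, a)
  "lusar" → 5 new (l, u, s, a, r)
  "ludorfen" → prefix "lu" already present; 6 new (d, o, r, f, e, n)
  "tatorbelfen" → prefix "tator" already present; 6 new (b, e, l, f, e, n)
  "rolinlin" → 8 new (r, o, l, i, n, l, i, n)
  "tatormorsar" → prefix "tator" already present; 6 new (m, o, r, s, a, r)
  "tatormimiso" → prefix "tatorm" already present; 5 new (i, m, i, s, o)
  "rolinlu" → prefix "rolinl" already present; 1 new (u)
  "rolinro" → prefix "rolin" already present; 2 new (r, o)
  "rolingalpa" → prefix "rolin" already present; 5 new (g, a, l, p, a)
  "tatorpabel" → prefix "tator" already present; 5 new (p, a, b, e, l)
  "rolinmi" → prefix "rolin" already present; 2 new (m, i)
  "tadeka" → prefix "ta" already present; 4 new (d, e, k, a)
  "rolinsar" → prefix "rolin" already present; 3 new (s, a, r)
Total nodes = 7 + 4 + 5 + 6 + 6 + 8 + 6 + 5 + 1 + 2 + 5 + 5 + 2 + 4 + 3 = 69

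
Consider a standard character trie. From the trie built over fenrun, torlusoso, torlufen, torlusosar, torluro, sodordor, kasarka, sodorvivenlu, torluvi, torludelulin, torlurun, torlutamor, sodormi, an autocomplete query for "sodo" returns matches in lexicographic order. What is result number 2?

sodormi

Words with prefix "sodo", in lexicographic order: "sodordor", "sodormi", "sodorvivenlu"
The 2nd is sodormi.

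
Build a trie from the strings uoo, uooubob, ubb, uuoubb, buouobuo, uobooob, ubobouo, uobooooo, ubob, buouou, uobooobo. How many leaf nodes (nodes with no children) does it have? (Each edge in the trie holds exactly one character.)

Leaves are exactly the stored words that no other stored word extends.
Those words: "buouobuo", "buouou", "ubb", "ubobouo", "uobooobo", "uobooooo", "uooubob", "uuoubb"
Leaf count: 8

8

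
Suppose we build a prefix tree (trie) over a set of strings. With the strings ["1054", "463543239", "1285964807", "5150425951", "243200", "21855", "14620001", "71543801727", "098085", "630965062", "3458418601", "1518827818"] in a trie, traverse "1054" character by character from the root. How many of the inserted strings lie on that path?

Check each prefix of "1054" against the stored set — each match is an end-marker on the path.
Prefixes of the query that are stored words: "1054"
Count: 1

1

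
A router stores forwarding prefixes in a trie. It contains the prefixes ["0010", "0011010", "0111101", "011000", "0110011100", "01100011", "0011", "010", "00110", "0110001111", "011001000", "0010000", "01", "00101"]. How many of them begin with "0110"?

5

Filter for entries beginning with "0110":
Words under "0110": 011000, 01100011, 0110001111, 011001000, 0110011100
Count: 5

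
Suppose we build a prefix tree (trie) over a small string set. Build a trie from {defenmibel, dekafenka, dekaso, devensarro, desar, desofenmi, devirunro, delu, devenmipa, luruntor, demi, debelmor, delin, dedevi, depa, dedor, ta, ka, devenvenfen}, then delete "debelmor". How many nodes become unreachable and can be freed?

Walk "debelmor" from the leaf back toward the root, removing each node that no remaining word uses.
The suffix "belmor" (6 nodes) is used only by "debelmor"; the node for "de" still has the child "f", so pruning stops there.
Nodes removed: 6

6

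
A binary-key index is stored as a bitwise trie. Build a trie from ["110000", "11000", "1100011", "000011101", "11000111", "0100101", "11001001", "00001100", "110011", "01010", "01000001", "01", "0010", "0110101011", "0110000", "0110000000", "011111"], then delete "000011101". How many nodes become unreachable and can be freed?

3

Walk "000011101" from the leaf back toward the root, removing each node that no remaining word uses.
The suffix "101" (3 nodes) is used only by "000011101"; the node for "000011" still has the child "0", so pruning stops there.
Nodes removed: 3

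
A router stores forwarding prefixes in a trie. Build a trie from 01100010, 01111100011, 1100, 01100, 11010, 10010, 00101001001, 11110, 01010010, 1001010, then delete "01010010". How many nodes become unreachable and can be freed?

Walk "01010010" from the leaf back toward the root, removing each node that no remaining word uses.
The suffix "010010" (6 nodes) is used only by "01010010"; the node for "01" still has the child "1", so pruning stops there.
Nodes removed: 6

6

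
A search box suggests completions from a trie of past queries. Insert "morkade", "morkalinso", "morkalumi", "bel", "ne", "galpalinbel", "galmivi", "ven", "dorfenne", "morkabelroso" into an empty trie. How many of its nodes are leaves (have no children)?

10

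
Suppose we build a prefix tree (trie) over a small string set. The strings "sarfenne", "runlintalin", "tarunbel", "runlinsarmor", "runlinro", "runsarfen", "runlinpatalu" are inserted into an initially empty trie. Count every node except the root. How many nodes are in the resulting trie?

47

Count nodes per top-level branch (shared prefixes stored once):
  'r'-branch (runlinpatalu, runlinro, runlinsarmor, runlintalin, runsarfen): 31 nodes
  's'-branch (sarfenne): 8 nodes
  't'-branch (tarunbel): 8 nodes
Sum: 47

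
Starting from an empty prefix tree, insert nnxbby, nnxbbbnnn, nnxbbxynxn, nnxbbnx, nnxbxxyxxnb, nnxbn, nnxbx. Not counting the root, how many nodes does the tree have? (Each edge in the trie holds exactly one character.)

For each word, the new-node count is its length minus the longest prefix already in the trie:
  "nnxbby" → 6 new (n, n, x, b, b, y)
  "nnxbbbnnn" → prefix "nnxbb" already present; 4 new (b, n, n, n)
  "nnxbbxynxn" → prefix "nnxbb" already present; 5 new (x, y, n, x, n)
  "nnxbbnx" → prefix "nnxbb" already present; 2 new (n, x)
  "nnxbxxyxxnb" → prefix "nnxb" already present; 7 new (x, x, y, x, x, n, b)
  "nnxbn" → prefix "nnxb" already present; 1 new (n)
  "nnxbx" → prefix "nnxbx" already present; 0 new (none)
Total nodes = 6 + 4 + 5 + 2 + 7 + 1 + 0 = 25

25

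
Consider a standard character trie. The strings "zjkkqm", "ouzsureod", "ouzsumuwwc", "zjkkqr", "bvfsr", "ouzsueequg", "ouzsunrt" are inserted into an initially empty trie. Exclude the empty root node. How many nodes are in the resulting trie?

34

For each word, the new-node count is its length minus the longest prefix already in the trie:
  "zjkkqm" → 6 new (z, j, k, k, q, m)
  "ouzsureod" → 9 new (o, u, z, s, u, r, e, o, d)
  "ouzsumuwwc" → prefix "ouzsu" already present; 5 new (m, u, w, w, c)
  "zjkkqr" → prefix "zjkkq" already present; 1 new (r)
  "bvfsr" → 5 new (b, v, f, s, r)
  "ouzsueequg" → prefix "ouzsu" already present; 5 new (e, e, q, u, g)
  "ouzsunrt" → prefix "ouzsu" already present; 3 new (n, r, t)
Total nodes = 6 + 9 + 5 + 1 + 5 + 5 + 3 = 34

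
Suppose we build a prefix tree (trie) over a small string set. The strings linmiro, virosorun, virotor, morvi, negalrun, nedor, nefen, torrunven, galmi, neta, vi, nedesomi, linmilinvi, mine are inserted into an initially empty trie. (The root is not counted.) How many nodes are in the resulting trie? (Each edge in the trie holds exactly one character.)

67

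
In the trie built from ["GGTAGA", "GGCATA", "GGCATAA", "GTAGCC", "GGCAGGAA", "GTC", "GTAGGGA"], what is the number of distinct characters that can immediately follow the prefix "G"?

2

Follow the path "G" to its node, then look at its outgoing edges.
Distinct next characters after "G": G, T.
That node has 2 child edges.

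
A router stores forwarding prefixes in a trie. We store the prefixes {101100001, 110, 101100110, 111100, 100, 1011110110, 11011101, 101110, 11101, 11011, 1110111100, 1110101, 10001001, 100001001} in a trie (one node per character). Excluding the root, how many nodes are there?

Count nodes per top-level branch (shared prefixes stored once):
  '1'-branch (100, 100001001, 10001001, 101100001, 101100110, 101110, 1011110110, 110, 11011, 11011101, 11101, 1110101, 1110111100, 111100): 50 nodes
Sum: 50

50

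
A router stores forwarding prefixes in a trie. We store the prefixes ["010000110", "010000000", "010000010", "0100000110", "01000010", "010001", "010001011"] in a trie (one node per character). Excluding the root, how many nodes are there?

21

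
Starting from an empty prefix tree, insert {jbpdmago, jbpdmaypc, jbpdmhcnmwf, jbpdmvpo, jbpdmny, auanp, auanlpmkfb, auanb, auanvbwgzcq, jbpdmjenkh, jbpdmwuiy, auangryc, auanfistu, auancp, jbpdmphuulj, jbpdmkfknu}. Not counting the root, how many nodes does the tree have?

Insert word by word; a character creates a node only if that edge doesn't already exist:
  "jbpdmago" → 8 new (j, b, p, d, m, a, g, o)
  "jbpdmaypc" → prefix "jbpdma" already present; 3 new (y, p, c)
  "jbpdmhcnmwf" → prefix "jbpdm" already present; 6 new (h, c, n, m, w, f)
  "jbpdmvpo" → prefix "jbpdm" already present; 3 new (v, p, o)
  "jbpdmny" → prefix "jbpdm" already present; 2 new (n, y)
  "auanp" → 5 new (a, u, a, n, p)
  "auanlpmkfb" → prefix "auan" already present; 6 new (l, p, m, k, f, b)
  "auanb" → prefix "auan" already present; 1 new (b)
  "auanvbwgzcq" → prefix "auan" already present; 7 new (v, b, w, g, z, c, q)
  "jbpdmjenkh" → prefix "jbpdm" already present; 5 new (j, e, n, k, h)
  "jbpdmwuiy" → prefix "jbpdm" already present; 4 new (w, u, i, y)
  "auangryc" → prefix "auan" already present; 4 new (g, r, y, c)
  "auanfistu" → prefix "auan" already present; 5 new (f, i, s, t, u)
  "auancp" → prefix "auan" already present; 2 new (c, p)
  "jbpdmphuulj" → prefix "jbpdm" already present; 6 new (p, h, u, u, l, j)
  "jbpdmkfknu" → prefix "jbpdm" already present; 5 new (k, f, k, n, u)
Total nodes = 8 + 3 + 6 + 3 + 2 + 5 + 6 + 1 + 7 + 5 + 4 + 4 + 5 + 2 + 6 + 5 = 72

72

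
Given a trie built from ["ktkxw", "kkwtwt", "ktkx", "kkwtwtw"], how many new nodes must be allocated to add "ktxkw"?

"kt" is already a path in the trie; the remaining "xkw" must be added.
So 5 − 2 = 3 new nodes.

3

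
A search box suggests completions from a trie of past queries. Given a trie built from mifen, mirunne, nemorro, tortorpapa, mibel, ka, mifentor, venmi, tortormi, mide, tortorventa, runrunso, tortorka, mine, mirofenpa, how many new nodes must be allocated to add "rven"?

The longest prefix of "rven" already in the trie is "r" (length 1).
New nodes needed: |"rven"| − 1 = 4 − 1 = 3.

3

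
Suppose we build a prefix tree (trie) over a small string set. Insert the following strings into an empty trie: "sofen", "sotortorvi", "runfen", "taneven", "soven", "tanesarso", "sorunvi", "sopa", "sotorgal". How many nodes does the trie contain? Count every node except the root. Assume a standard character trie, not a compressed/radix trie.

44

Trace insertions, counting only characters that open a new branch:
  "sofen" → 5 new (s, o, f, e, n)
  "sotortorvi" → prefix "so" already present; 8 new (t, o, r, t, o, r, v, i)
  "runfen" → 6 new (r, u, n, f, e, n)
  "taneven" → 7 new (t, a, n, e, v, e, n)
  "soven" → prefix "so" already present; 3 new (v, e, n)
  "tanesarso" → prefix "tane" already present; 5 new (s, a, r, s, o)
  "sorunvi" → prefix "so" already present; 5 new (r, u, n, v, i)
  "sopa" → prefix "so" already present; 2 new (p, a)
  "sotorgal" → prefix "sotor" already present; 3 new (g, a, l)
Total nodes = 5 + 8 + 6 + 7 + 3 + 5 + 5 + 2 + 3 = 44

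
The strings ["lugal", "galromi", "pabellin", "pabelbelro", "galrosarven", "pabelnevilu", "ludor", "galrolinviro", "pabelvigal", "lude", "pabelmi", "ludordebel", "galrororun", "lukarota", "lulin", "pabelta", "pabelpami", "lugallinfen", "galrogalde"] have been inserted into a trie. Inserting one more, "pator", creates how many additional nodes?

Walking "pator" from the root, the first 2 characters ("pa") follow existing edges; "t" is the first miss.
New nodes needed: |"pator"| − 2 = 5 − 2 = 3.

3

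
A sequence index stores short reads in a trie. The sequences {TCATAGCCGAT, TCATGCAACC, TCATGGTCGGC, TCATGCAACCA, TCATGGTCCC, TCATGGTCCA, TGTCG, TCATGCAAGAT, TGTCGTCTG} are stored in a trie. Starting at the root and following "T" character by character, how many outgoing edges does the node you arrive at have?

The children of the "T" node are the distinct next characters among strings starting with "T".
Distinct next characters after "T": C, G.
That node has 2 child edges.

2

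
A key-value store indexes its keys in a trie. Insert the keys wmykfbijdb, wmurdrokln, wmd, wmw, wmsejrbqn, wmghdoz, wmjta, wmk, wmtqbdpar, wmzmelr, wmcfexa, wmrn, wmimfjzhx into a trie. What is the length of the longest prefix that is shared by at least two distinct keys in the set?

The deepest shared node is where two words last agree before diverging.
e.g. "wmcfexa" and "wmd" share the prefix "wm" of length 2; no pair shares a longer one.
Longest shared-prefix length: 2

2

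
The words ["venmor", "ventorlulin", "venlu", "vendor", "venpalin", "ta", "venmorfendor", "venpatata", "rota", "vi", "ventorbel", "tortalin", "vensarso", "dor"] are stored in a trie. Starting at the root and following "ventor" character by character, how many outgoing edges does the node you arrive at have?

Walk "ventor" from the root, arriving at one node.
Distinct next characters after "ventor": b, l.
That node has 2 child edges.

2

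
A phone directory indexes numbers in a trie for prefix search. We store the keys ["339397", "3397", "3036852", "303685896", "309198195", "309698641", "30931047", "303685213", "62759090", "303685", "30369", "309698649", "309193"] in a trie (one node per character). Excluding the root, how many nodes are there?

Insert word by word; a character creates a node only if that edge doesn't already exist:
  "339397" → 6 new (3, 3, 9, 3, 9, 7)
  "3397" → prefix "339" already present; 1 new (7)
  "3036852" → prefix "3" already present; 6 new (0, 3, 6, 8, 5, 2)
  "303685896" → prefix "303685" already present; 3 new (8, 9, 6)
  "309198195" → prefix "30" already present; 7 new (9, 1, 9, 8, 1, 9, 5)
  "309698641" → prefix "309" already present; 6 new (6, 9, 8, 6, 4, 1)
  "30931047" → prefix "309" already present; 5 new (3, 1, 0, 4, 7)
  "303685213" → prefix "3036852" already present; 2 new (1, 3)
  "62759090" → 8 new (6, 2, 7, 5, 9, 0, 9, 0)
  "303685" → prefix "303685" already present; 0 new (none)
  "30369" → prefix "3036" already present; 1 new (9)
  "309698649" → prefix "30969864" already present; 1 new (9)
  "309193" → prefix "30919" already present; 1 new (3)
Total nodes = 6 + 1 + 6 + 3 + 7 + 6 + 5 + 2 + 8 + 0 + 1 + 1 + 1 = 47

47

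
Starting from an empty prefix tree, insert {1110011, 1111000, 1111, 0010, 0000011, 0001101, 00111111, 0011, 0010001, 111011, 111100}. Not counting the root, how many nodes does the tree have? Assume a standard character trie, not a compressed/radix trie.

34

Trace insertions, counting only characters that open a new branch:
  "1110011" → 7 new (1, 1, 1, 0, 0, 1, 1)
  "1111000" → prefix "111" already present; 4 new (1, 0, 0, 0)
  "1111" → prefix "1111" already present; 0 new (none)
  "0010" → 4 new (0, 0, 1, 0)
  "0000011" → prefix "00" already present; 5 new (0, 0, 0, 1, 1)
  "0001101" → prefix "000" already present; 4 new (1, 1, 0, 1)
  "00111111" → prefix "001" already present; 5 new (1, 1, 1, 1, 1)
  "0011" → prefix "0011" already present; 0 new (none)
  "0010001" → prefix "0010" already present; 3 new (0, 0, 1)
  "111011" → prefix "1110" already present; 2 new (1, 1)
  "111100" → prefix "111100" already present; 0 new (none)
Total nodes = 7 + 4 + 0 + 4 + 5 + 4 + 5 + 0 + 3 + 2 + 0 = 34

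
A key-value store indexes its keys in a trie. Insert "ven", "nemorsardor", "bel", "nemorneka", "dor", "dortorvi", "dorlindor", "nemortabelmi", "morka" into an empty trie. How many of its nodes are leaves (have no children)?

A leaf is a node with no children — equivalently, the end of a word that is not a proper prefix of any other stored word.
Those words: "bel", "dorlindor", "dortorvi", "morka", "nemorneka", "nemorsardor", "nemortabelmi", "ven"
Leaf count: 8

8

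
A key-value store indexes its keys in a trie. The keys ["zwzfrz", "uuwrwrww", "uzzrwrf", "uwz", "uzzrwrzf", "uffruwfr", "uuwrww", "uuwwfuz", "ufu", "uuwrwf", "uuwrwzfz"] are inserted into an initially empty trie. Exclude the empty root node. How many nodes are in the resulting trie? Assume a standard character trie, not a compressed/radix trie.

41

For each word, the new-node count is its length minus the longest prefix already in the trie:
  "zwzfrz" → 6 new (z, w, z, f, r, z)
  "uuwrwrww" → 8 new (u, u, w, r, w, r, w, w)
  "uzzrwrf" → prefix "u" already present; 6 new (z, z, r, w, r, f)
  "uwz" → prefix "u" already present; 2 new (w, z)
  "uzzrwrzf" → prefix "uzzrwr" already present; 2 new (z, f)
  "uffruwfr" → prefix "u" already present; 7 new (f, f, r, u, w, f, r)
  "uuwrww" → prefix "uuwrw" already present; 1 new (w)
  "uuwwfuz" → prefix "uuw" already present; 4 new (w, f, u, z)
  "ufu" → prefix "uf" already present; 1 new (u)
  "uuwrwf" → prefix "uuwrw" already present; 1 new (f)
  "uuwrwzfz" → prefix "uuwrw" already present; 3 new (z, f, z)
Total nodes = 6 + 8 + 6 + 2 + 2 + 7 + 1 + 4 + 1 + 1 + 3 = 41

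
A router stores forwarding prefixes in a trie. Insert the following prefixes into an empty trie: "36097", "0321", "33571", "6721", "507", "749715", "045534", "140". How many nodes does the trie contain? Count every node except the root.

For each word, the new-node count is its length minus the longest prefix already in the trie:
  "36097" → 5 new (3, 6, 0, 9, 7)
  "0321" → 4 new (0, 3, 2, 1)
  "33571" → prefix "3" already present; 4 new (3, 5, 7, 1)
  "6721" → 4 new (6, 7, 2, 1)
  "507" → 3 new (5, 0, 7)
  "749715" → 6 new (7, 4, 9, 7, 1, 5)
  "045534" → prefix "0" already present; 5 new (4, 5, 5, 3, 4)
  "140" → 3 new (1, 4, 0)
Total nodes = 5 + 4 + 4 + 4 + 3 + 6 + 5 + 3 = 34

34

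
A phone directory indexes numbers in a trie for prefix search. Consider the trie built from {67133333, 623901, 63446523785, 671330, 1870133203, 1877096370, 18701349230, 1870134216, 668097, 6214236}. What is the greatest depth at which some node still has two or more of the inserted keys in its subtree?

Equivalently: take the maximum, over all pairs, of their longest common prefix length.
e.g. "1870134216" and "18701349230" share the prefix "1870134" of length 7; no pair shares a longer one.
Longest shared-prefix length: 7

7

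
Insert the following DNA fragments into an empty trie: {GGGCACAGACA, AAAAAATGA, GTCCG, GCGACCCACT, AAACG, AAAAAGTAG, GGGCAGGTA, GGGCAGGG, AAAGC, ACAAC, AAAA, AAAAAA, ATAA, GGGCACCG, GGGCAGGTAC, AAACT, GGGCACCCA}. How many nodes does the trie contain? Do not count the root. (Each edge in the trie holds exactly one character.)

Trace insertions, counting only characters that open a new branch:
  "GGGCACAGACA" → 11 new (G, G, G, C, A, C, A, G, A, C, A)
  "AAAAAATGA" → 9 new (A, A, A, A, A, A, T, G, A)
  "GTCCG" → prefix "G" already present; 4 new (T, C, C, G)
  "GCGACCCACT" → prefix "G" already present; 9 new (C, G, A, C, C, C, A, C, T)
  "AAACG" → prefix "AAA" already present; 2 new (C, G)
  "AAAAAGTAG" → prefix "AAAAA" already present; 4 new (G, T, A, G)
  "GGGCAGGTA" → prefix "GGGCA" already present; 4 new (G, G, T, A)
  "GGGCAGGG" → prefix "GGGCAGG" already present; 1 new (G)
  "AAAGC" → prefix "AAA" already present; 2 new (G, C)
  "ACAAC" → prefix "A" already present; 4 new (C, A, A, C)
  "AAAA" → prefix "AAAA" already present; 0 new (none)
  "AAAAAA" → prefix "AAAAAA" already present; 0 new (none)
  "ATAA" → prefix "A" already present; 3 new (T, A, A)
  "GGGCACCG" → prefix "GGGCAC" already present; 2 new (C, G)
  "GGGCAGGTAC" → prefix "GGGCAGGTA" already present; 1 new (C)
  "AAACT" → prefix "AAAC" already present; 1 new (T)
  "GGGCACCCA" → prefix "GGGCACC" already present; 2 new (C, A)
Total nodes = 11 + 9 + 4 + 9 + 2 + 4 + 4 + 1 + 2 + 4 + 0 + 0 + 3 + 2 + 1 + 1 + 2 = 59

59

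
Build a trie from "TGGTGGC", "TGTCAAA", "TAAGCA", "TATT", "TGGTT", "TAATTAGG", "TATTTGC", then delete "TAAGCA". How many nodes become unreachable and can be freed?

3

Walk "TAAGCA" from the leaf back toward the root, removing each node that no remaining word uses.
The suffix "GCA" (3 nodes) is used only by "TAAGCA"; the node for "TAA" still has the child "T", so pruning stops there.
Nodes removed: 3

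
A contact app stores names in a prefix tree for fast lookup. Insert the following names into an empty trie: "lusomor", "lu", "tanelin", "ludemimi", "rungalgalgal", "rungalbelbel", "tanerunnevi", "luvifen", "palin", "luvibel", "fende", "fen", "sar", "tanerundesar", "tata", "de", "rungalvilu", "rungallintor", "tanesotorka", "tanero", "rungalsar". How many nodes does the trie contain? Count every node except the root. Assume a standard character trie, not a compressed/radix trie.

96

For each word, the new-node count is its length minus the longest prefix already in the trie:
  "lusomor" → 7 new (l, u, s, o, m, o, r)
  "lu" → prefix "lu" already present; 0 new (none)
  "tanelin" → 7 new (t, a, n, e, l, i, n)
  "ludemimi" → prefix "lu" already present; 6 new (d, e, m, i, m, i)
  "rungalgalgal" → 12 new (r, u, n, g, a, l, g, a, l, g, a, l)
  "rungalbelbel" → prefix "rungal" already present; 6 new (b, e, l, b, e, l)
  "tanerunnevi" → prefix "tane" already present; 7 new (r, u, n, n, e, v, i)
  "luvifen" → prefix "lu" already present; 5 new (v, i, f, e, n)
  "palin" → 5 new (p, a, l, i, n)
  "luvibel" → prefix "luvi" already present; 3 new (b, e, l)
  "fende" → 5 new (f, e, n, d, e)
  "fen" → prefix "fen" already present; 0 new (none)
  "sar" → 3 new (s, a, r)
  "tanerundesar" → prefix "tanerun" already present; 5 new (d, e, s, a, r)
  "tata" → prefix "ta" already present; 2 new (t, a)
  "de" → 2 new (d, e)
  "rungalvilu" → prefix "rungal" already present; 4 new (v, i, l, u)
  "rungallintor" → prefix "rungal" already present; 6 new (l, i, n, t, o, r)
  "tanesotorka" → prefix "tane" already present; 7 new (s, o, t, o, r, k, a)
  "tanero" → prefix "taner" already present; 1 new (o)
  "rungalsar" → prefix "rungal" already present; 3 new (s, a, r)
Total nodes = 7 + 0 + 7 + 6 + 12 + 6 + 7 + 5 + 5 + 3 + 5 + 0 + 3 + 5 + 2 + 2 + 4 + 6 + 7 + 1 + 3 = 96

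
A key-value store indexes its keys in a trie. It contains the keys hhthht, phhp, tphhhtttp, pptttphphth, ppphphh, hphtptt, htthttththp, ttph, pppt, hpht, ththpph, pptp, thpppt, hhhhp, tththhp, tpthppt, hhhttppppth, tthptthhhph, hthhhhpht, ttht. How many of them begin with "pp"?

4

Walk to "pp"; the words in its subtree are exactly those with that prefix.
Matches: "ppphphh", "pppt", "pptp", "pptttphphth"
Count: 4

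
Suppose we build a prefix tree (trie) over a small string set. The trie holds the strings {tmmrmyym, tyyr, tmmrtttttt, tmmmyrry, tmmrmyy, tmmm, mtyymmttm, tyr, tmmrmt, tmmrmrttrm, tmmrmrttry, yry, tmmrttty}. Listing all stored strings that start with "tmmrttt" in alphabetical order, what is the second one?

Filter for "tmmrttt…" and sort: "tmmrtttttt", "tmmrttty"
Position 2: tmmrttty

tmmrttty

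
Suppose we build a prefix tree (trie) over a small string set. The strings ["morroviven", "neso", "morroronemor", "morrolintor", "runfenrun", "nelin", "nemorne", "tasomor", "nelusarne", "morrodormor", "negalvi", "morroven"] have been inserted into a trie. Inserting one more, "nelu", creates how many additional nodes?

0

"nelu" is already a full path in the trie; only an end-marker is added.
No new nodes are needed: 0.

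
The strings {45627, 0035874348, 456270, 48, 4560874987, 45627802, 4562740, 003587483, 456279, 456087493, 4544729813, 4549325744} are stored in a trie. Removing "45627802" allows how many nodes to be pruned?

3

A node on "45627802"'s path can go only if nothing else ends at it or branches off below it.
The suffix "802" (3 nodes) is used only by "45627802"; the node for "45627" still has the child "0", so pruning stops there.
Nodes removed: 3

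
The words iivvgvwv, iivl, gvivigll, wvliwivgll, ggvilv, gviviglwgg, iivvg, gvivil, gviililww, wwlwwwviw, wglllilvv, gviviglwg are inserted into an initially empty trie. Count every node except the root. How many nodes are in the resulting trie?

58

Trace insertions, counting only characters that open a new branch:
  "iivvgvwv" → 8 new (i, i, v, v, g, v, w, v)
  "iivl" → prefix "iiv" already present; 1 new (l)
  "gvivigll" → 8 new (g, v, i, v, i, g, l, l)
  "wvliwivgll" → 10 new (w, v, l, i, w, i, v, g, l, l)
  "ggvilv" → prefix "g" already present; 5 new (g, v, i, l, v)
  "gviviglwgg" → prefix "gvivigl" already present; 3 new (w, g, g)
  "iivvg" → prefix "iivvg" already present; 0 new (none)
  "gvivil" → prefix "gvivi" already present; 1 new (l)
  "gviililww" → prefix "gvi" already present; 6 new (i, l, i, l, w, w)
  "wwlwwwviw" → prefix "w" already present; 8 new (w, l, w, w, w, v, i, w)
  "wglllilvv" → prefix "w" already present; 8 new (g, l, l, l, i, l, v, v)
  "gviviglwg" → prefix "gviviglwg" already present; 0 new (none)
Total nodes = 8 + 1 + 8 + 10 + 5 + 3 + 0 + 1 + 6 + 8 + 8 + 0 = 58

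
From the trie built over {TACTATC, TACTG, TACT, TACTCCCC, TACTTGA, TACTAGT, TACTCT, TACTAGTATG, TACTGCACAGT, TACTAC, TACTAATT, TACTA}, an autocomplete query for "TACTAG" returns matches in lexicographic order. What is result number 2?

TACTAGTATG

Filter for "TACTAG…" and sort: "TACTAGT", "TACTAGTATG"
Position 2: TACTAGTATG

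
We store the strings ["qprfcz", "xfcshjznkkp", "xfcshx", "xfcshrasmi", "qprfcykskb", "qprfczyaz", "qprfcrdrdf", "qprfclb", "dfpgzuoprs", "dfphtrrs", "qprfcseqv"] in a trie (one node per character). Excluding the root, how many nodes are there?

57

For each word, the new-node count is its length minus the longest prefix already in the trie:
  "qprfcz" → 6 new (q, p, r, f, c, z)
  "xfcshjznkkp" → 11 new (x, f, c, s, h, j, z, n, k, k, p)
  "xfcshx" → prefix "xfcsh" already present; 1 new (x)
  "xfcshrasmi" → prefix "xfcsh" already present; 5 new (r, a, s, m, i)
  "qprfcykskb" → prefix "qprfc" already present; 5 new (y, k, s, k, b)
  "qprfczyaz" → prefix "qprfcz" already present; 3 new (y, a, z)
  "qprfcrdrdf" → prefix "qprfc" already present; 5 new (r, d, r, d, f)
  "qprfclb" → prefix "qprfc" already present; 2 new (l, b)
  "dfpgzuoprs" → 10 new (d, f, p, g, z, u, o, p, r, s)
  "dfphtrrs" → prefix "dfp" already present; 5 new (h, t, r, r, s)
  "qprfcseqv" → prefix "qprfc" already present; 4 new (s, e, q, v)
Total nodes = 6 + 11 + 1 + 5 + 5 + 3 + 5 + 2 + 10 + 5 + 4 = 57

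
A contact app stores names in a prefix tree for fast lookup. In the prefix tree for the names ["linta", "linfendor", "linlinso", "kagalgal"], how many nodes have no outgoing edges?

4

A leaf is a node with no children — equivalently, the end of a word that is not a proper prefix of any other stored word.
Those words: "kagalgal", "linfendor", "linlinso", "linta"
Leaf count: 4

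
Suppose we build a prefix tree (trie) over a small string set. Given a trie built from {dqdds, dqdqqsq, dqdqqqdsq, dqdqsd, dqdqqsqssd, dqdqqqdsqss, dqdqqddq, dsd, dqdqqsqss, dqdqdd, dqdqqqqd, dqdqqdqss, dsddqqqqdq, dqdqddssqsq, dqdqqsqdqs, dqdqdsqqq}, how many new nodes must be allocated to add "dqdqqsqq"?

1

The longest prefix of "dqdqqsqq" already in the trie is "dqdqqsq" (length 7).
New nodes needed: |"dqdqqsqq"| − 7 = 8 − 7 = 1.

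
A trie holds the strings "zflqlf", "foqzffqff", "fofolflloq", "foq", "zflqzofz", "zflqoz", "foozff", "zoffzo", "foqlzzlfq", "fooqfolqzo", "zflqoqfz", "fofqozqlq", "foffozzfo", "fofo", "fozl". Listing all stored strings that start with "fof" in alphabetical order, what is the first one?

Words with prefix "fof", in lexicographic order: "foffozzfo", "fofo", "fofolflloq", "fofqozqlq"
The 1st is foffozzfo.

foffozzfo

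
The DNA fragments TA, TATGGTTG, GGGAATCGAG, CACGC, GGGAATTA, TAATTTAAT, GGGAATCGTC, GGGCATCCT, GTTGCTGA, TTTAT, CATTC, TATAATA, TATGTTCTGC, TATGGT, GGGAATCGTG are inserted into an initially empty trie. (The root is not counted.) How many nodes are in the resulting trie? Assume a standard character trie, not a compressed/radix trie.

65

Insert word by word; a character creates a node only if that edge doesn't already exist:
  "TA" → 2 new (T, A)
  "TATGGTTG" → prefix "TA" already present; 6 new (T, G, G, T, T, G)
  "GGGAATCGAG" → 10 new (G, G, G, A, A, T, C, G, A, G)
  "CACGC" → 5 new (C, A, C, G, C)
  "GGGAATTA" → prefix "GGGAAT" already present; 2 new (T, A)
  "TAATTTAAT" → prefix "TA" already present; 7 new (A, T, T, T, A, A, T)
  "GGGAATCGTC" → prefix "GGGAATCG" already present; 2 new (T, C)
  "GGGCATCCT" → prefix "GGG" already present; 6 new (C, A, T, C, C, T)
  "GTTGCTGA" → prefix "G" already present; 7 new (T, T, G, C, T, G, A)
  "TTTAT" → prefix "T" already present; 4 new (T, T, A, T)
  "CATTC" → prefix "CA" already present; 3 new (T, T, C)
  "TATAATA" → prefix "TAT" already present; 4 new (A, A, T, A)
  "TATGTTCTGC" → prefix "TATG" already present; 6 new (T, T, C, T, G, C)
  "TATGGT" → prefix "TATGGT" already present; 0 new (none)
  "GGGAATCGTG" → prefix "GGGAATCGT" already present; 1 new (G)
Total nodes = 2 + 6 + 10 + 5 + 2 + 7 + 2 + 6 + 7 + 4 + 3 + 4 + 6 + 0 + 1 = 65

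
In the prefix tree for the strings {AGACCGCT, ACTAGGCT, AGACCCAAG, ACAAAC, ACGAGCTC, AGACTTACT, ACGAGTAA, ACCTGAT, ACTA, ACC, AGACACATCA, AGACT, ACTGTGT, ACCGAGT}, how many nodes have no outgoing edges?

11

A leaf is a node with no children — equivalently, the end of a word that is not a proper prefix of any other stored word.
Those words: "ACAAAC", "ACCGAGT", "ACCTGAT", "ACGAGCTC", "ACGAGTAA", "ACTAGGCT", "ACTGTGT", "AGACACATCA", "AGACCCAAG", "AGACCGCT", "AGACTTACT"
Leaf count: 11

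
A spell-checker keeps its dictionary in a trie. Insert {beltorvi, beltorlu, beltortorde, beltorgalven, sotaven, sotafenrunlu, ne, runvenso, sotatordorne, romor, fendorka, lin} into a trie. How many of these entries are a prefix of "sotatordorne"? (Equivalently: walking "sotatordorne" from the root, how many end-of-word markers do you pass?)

1

Check each prefix of "sotatordorne" against the stored set — each match is an end-marker on the path.
Prefixes of the query that are stored words: "sotatordorne"
Count: 1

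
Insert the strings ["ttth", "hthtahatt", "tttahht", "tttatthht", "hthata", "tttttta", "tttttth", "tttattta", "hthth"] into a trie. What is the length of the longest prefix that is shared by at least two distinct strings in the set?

6

Equivalently: take the maximum, over all pairs, of their longest common prefix length.
e.g. "tttatthht" and "tttattta" share the prefix "tttatt" of length 6; no pair shares a longer one.
Longest shared-prefix length: 6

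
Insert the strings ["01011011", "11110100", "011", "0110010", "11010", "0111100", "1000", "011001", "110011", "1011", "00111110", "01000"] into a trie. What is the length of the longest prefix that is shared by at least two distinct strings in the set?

6

Look for the deepest trie node that still has at least two words in its subtree.
e.g. "011001" and "0110010" share the prefix "011001" of length 6; no pair shares a longer one.
Longest shared-prefix length: 6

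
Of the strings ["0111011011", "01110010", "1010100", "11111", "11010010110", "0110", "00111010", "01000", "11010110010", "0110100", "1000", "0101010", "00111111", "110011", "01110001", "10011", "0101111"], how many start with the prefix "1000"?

1

Traverse to the node for "1000", then collect every word in that subtree.
Words under "1000": 1000
Count: 1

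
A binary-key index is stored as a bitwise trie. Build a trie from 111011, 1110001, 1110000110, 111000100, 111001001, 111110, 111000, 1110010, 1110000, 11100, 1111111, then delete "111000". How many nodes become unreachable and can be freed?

0

A node on "111000"'s path can go only if nothing else ends at it or branches off below it.
Every node on "111000" is still needed (e.g. by "1110001"), so nothing is freed.
Nodes removed: 0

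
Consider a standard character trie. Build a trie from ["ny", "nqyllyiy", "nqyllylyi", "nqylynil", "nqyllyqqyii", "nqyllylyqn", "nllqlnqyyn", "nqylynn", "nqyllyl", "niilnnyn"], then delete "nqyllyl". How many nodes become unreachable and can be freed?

0

Walk "nqyllyl" from the leaf back toward the root, removing each node that no remaining word uses.
Every node on "nqyllyl" is still needed (e.g. by "nqyllylyi"), so nothing is freed.
Nodes removed: 0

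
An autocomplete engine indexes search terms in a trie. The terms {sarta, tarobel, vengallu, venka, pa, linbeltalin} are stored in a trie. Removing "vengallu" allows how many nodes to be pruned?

A node on "vengallu"'s path can go only if nothing else ends at it or branches off below it.
The suffix "gallu" (5 nodes) is used only by "vengallu"; the node for "ven" still has the child "k", so pruning stops there.
Nodes removed: 5

5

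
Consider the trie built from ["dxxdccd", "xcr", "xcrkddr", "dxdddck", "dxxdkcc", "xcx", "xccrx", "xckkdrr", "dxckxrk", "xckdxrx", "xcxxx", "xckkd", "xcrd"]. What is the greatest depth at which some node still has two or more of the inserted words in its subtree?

5

Look for the deepest trie node that still has at least two words in its subtree.
e.g. "xckkd" and "xckkdrr" share the prefix "xckkd" of length 5; no pair shares a longer one.
Longest shared-prefix length: 5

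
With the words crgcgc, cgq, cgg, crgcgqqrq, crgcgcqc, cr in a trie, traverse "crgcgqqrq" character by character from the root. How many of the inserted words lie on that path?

Walk "crgcgqqrq" from the root; an end-of-word marker is hit whenever a stored word is a prefix of "crgcgqqrq".
Prefixes of the query that are stored words: "cr", "crgcgqqrq"
Count: 2

2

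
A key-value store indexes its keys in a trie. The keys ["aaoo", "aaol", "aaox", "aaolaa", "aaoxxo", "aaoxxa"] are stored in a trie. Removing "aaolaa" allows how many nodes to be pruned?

2

Walk "aaolaa" from the leaf back toward the root, removing each node that no remaining word uses.
The suffix "aa" (2 nodes) is used only by "aaolaa"; "aaol" is itself a stored word, so pruning stops there.
Nodes removed: 2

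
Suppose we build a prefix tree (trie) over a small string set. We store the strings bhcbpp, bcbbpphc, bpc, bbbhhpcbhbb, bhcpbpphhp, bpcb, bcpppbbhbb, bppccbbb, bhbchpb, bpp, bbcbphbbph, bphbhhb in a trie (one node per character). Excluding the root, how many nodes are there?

Trace insertions, counting only characters that open a new branch:
  "bhcbpp" → 6 new (b, h, c, b, p, p)
  "bcbbpphc" → prefix "b" already present; 7 new (c, b, b, p, p, h, c)
  "bpc" → prefix "b" already present; 2 new (p, c)
  "bbbhhpcbhbb" → prefix "b" already present; 10 new (b, b, h, h, p, c, b, h, b, b)
  "bhcpbpphhp" → prefix "bhc" already present; 7 new (p, b, p, p, h, h, p)
  "bpcb" → prefix "bpc" already present; 1 new (b)
  "bcpppbbhbb" → prefix "bc" already present; 8 new (p, p, p, b, b, h, b, b)
  "bppccbbb" → prefix "bp" already present; 6 new (p, c, c, b, b, b)
  "bhbchpb" → prefix "bh" already present; 5 new (b, c, h, p, b)
  "bpp" → prefix "bpp" already present; 0 new (none)
  "bbcbphbbph" → prefix "bb" already present; 8 new (c, b, p, h, b, b, p, h)
  "bphbhhb" → prefix "bp" already present; 5 new (h, b, h, h, b)
Total nodes = 6 + 7 + 2 + 10 + 7 + 1 + 8 + 6 + 5 + 0 + 8 + 5 = 65

65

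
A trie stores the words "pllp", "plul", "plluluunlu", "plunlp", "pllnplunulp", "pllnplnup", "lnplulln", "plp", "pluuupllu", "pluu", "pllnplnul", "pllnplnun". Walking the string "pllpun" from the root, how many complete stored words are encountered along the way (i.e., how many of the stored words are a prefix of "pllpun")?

1

Walk "pllpun" from the root; an end-of-word marker is hit whenever a stored word is a prefix of "pllpun".
Prefixes of the query that are stored words: "pllp"
Count: 1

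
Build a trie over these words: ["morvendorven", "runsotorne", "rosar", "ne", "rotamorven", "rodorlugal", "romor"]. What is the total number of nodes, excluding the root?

Count nodes per top-level branch (shared prefixes stored once):
  'm'-branch (morvendorven): 12 nodes
  'n'-branch (ne): 2 nodes
  'r'-branch (rodorlugal, romor, rosar, rotamorven, runsotorne): 33 nodes
Sum: 47

47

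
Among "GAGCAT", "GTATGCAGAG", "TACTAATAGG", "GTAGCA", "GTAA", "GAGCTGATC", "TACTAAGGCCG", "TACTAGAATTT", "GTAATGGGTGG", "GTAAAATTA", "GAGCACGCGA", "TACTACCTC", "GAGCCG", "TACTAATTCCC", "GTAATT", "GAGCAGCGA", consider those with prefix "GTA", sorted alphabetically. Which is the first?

GTAA

Filter for "GTA…" and sort: "GTAA", "GTAAAATTA", "GTAATGGGTGG", "GTAATT", "GTAGCA", "GTATGCAGAG"
Position 1: GTAA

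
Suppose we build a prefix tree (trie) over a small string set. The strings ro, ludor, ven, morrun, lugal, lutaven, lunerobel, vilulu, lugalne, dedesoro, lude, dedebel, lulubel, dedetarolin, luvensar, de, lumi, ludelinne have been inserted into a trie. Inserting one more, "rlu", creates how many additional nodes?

Walking "rlu" from the root, the first 1 characters ("r") follow existing edges; "l" is the first miss.
Each of the 2 remaining characters creates one node.

2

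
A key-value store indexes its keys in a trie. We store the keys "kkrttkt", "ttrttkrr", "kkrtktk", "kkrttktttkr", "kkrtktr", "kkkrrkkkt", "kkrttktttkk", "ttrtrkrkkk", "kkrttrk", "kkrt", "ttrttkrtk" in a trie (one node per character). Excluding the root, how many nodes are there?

41

For each word, the new-node count is its length minus the longest prefix already in the trie:
  "kkrttkt" → 7 new (k, k, r, t, t, k, t)
  "ttrttkrr" → 8 new (t, t, r, t, t, k, r, r)
  "kkrtktk" → prefix "kkrt" already present; 3 new (k, t, k)
  "kkrttktttkr" → prefix "kkrttkt" already present; 4 new (t, t, k, r)
  "kkrtktr" → prefix "kkrtkt" already present; 1 new (r)
  "kkkrrkkkt" → prefix "kk" already present; 7 new (k, r, r, k, k, k, t)
  "kkrttktttkk" → prefix "kkrttktttk" already present; 1 new (k)
  "ttrtrkrkkk" → prefix "ttrt" already present; 6 new (r, k, r, k, k, k)
  "kkrttrk" → prefix "kkrtt" already present; 2 new (r, k)
  "kkrt" → prefix "kkrt" already present; 0 new (none)
  "ttrttkrtk" → prefix "ttrttkr" already present; 2 new (t, k)
Total nodes = 7 + 8 + 3 + 4 + 1 + 7 + 1 + 6 + 2 + 0 + 2 = 41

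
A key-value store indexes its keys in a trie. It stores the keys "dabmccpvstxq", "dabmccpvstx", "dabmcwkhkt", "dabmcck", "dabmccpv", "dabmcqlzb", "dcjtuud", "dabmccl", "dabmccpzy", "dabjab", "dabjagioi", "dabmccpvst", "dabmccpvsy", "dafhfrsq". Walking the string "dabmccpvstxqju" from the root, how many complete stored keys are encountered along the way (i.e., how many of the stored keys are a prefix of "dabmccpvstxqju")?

Walk "dabmccpvstxqju" from the root; an end-of-word marker is hit whenever a stored word is a prefix of "dabmccpvstxqju".
Prefixes of the query that are stored words: "dabmccpv", "dabmccpvst", "dabmccpvstx", "dabmccpvstxq"
Count: 4

4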